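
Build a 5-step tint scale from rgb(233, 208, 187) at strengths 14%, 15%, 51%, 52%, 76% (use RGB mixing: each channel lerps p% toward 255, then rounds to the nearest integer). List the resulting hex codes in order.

#ecd7c5, #ecd7c5, #f4e8de, #f4e8de, #faf4ef

14%: (233 + 3.08 = 236.08→236, 208 + 6.58 = 214.58→215, 187 + 9.52 = 196.52→197) → #ecd7c5
15%: (233 + 3.3 = 236.3→236, 208 + 7.05 = 215.05→215, 187 + 10.2 = 197.2→197) → #ecd7c5
51%: (233 + 11.22 = 244.22→244, 208 + 23.97 = 231.97→232, 187 + 34.68 = 221.68→222) → #f4e8de
52%: (233 + 11.44 = 244.44→244, 208 + 24.44 = 232.44→232, 187 + 35.36 = 222.36→222) → #f4e8de
76%: (233 + 16.72 = 249.72→250, 208 + 35.72 = 243.72→244, 187 + 51.68 = 238.68→239) → #faf4ef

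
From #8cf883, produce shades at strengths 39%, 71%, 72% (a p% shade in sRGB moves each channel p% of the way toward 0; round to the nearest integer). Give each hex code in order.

#8cf883 is rgb(140, 248, 131).
39%: (140 − 54.6 = 85.4→85, 248 − 96.72 = 151.28→151, 131 − 51.09 = 79.91→80) → #559750
71%: (140 − 99.4 = 40.6→41, 248 − 176.08 = 71.92→72, 131 − 93.01 = 37.99→38) → #294826
72%: (140 − 100.8 = 39.2→39, 248 − 178.56 = 69.44→69, 131 − 94.32 = 36.68→37) → #274525

#559750, #294826, #274525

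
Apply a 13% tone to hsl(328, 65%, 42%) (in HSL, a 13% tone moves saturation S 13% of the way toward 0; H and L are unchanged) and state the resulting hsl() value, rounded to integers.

S moves 13% from 65 toward 0: 65 − 8.45 = 56.55 → 57.
H and L are unchanged.

hsl(328, 57%, 42%)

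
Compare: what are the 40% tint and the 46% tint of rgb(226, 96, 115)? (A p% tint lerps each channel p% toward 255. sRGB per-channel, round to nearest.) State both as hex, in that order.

#EEA0AB, #EFA9B3

40% tint:
  R: 226 + 11.6 = 237.6 → 238
  G: 96 + 63.6 = 159.6 → 160
  B: 115 + 56 = 171 → 171
  → #EEA0AB
46% tint:
  R: 226 + 0.46×(255−226) = 226 + 13.34 = 239.34 → 239
  G: 96 + 73.14 = 169.14 → 169
  B: 115 + 0.46×(255−115) = 115 + 64.4 = 179.4 → 179
  → #EFA9B3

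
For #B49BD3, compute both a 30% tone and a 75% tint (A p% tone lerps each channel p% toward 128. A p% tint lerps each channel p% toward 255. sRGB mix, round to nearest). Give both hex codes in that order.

#B49BD3 is rgb(180, 155, 211).
30% tone:
  R: 180 + 0.3×(128−180) = 180 − 15.6 = 164.4 → 164
  G: 155 + 0.3×(128−155) = 155 − 8.1 = 146.9 → 147
  B: 211 + 0.3×(128−211) = 211 − 24.9 = 186.1 → 186
  → #A493BA
75% tint:
  R: 180 + 0.75×(255−180) = 180 + 56.25 = 236.25 → 236
  G: 155 + 75 = 230 → 230
  B: 211 + 0.75×(255−211) = 211 + 33 = 244 → 244
  → #ECE6F4

#A493BA, #ECE6F4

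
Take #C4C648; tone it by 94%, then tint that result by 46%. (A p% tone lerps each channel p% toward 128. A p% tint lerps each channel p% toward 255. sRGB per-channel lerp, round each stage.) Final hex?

#C4C648 is rgb(196, 198, 72).
Per channel, c → c + 0.94(128 − c):
  R: 196 − 63.92 = 132.08 → 132
  G: 198 + 0.94×(128−198) = 198 − 65.8 = 132.2 → 132
  B: 72 + 0.94×(128−72) = 72 + 52.64 = 124.64 → 125
After the tone: rgb(132, 132, 125) = #84847D.
A 46% tint moves each channel 46% toward 255:
  R: 132 + 0.46×(255−132) = 132 + 56.58 = 188.58 → 189
  G: 132 + 0.46×(255−132) = 132 + 56.58 = 188.58 → 189
  B: 125 + 0.46×(255−125) = 125 + 59.8 = 184.8 → 185
rgb(189, 189, 185) = #BDBDB9.

#BDBDB9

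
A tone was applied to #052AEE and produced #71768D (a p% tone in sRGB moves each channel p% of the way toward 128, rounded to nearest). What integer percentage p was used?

88%

#052AEE is rgb(5, 42, 238); #71768D is rgb(113, 118, 141).
On the R channel (widest range): 113 ≈ 5 + (p/100)(128 − 5), so p ≈ 100×(113 − 5)/(128 − 5) = 10800/123 = 87.80.
p = 88 reproduces all three channels after rounding.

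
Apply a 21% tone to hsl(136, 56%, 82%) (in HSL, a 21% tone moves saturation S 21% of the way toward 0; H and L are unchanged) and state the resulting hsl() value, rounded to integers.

S moves 21% from 56 toward 0: 56 − 11.76 = 44.24 → 44.
H and L are unchanged.

hsl(136, 44%, 82%)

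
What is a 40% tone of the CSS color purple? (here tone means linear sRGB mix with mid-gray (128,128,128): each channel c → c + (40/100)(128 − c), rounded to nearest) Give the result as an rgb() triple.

CSS purple is rgb(128, 0, 128).
A 40% tone moves each channel 40% toward 128:
  R: 128 + 0 = 128 → 128
  G: 0 + 51.2 = 51.2 → 51
  B: 128 + 0.4×(128−128) = 128 + 0 = 128 → 128

rgb(128, 51, 128)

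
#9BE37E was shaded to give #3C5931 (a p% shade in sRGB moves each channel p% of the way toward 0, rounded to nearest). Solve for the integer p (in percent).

#9BE37E is rgb(155, 227, 126); #3C5931 is rgb(60, 89, 49).
On the G channel (widest range): 89 ≈ 227 + (p/100)(0 − 227), so p ≈ 100×(89 − 227)/(0 − 227) = -13800/-227 = 60.79.
p = 61 reproduces all three channels after rounding.

61%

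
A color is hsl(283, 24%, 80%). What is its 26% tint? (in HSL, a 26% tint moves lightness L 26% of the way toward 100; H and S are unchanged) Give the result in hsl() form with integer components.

L moves 26% from 80 toward 100: 80 + 5.2 = 85.2 → 85.
H and S are unchanged.

hsl(283, 24%, 85%)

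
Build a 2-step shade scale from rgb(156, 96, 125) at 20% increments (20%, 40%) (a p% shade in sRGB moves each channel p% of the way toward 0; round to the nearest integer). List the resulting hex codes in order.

20%: (156 − 31.2 = 124.8→125, 96 − 19.2 = 76.8→77, 125 − 25 = 100→100) → #7d4d64
40%: (156 − 62.4 = 93.6→94, 96 − 38.4 = 57.6→58, 125 − 50 = 75→75) → #5e3a4b

#7d4d64, #5e3a4b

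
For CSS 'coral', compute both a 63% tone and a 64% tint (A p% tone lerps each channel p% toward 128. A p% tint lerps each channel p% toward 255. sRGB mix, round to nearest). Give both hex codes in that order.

CSS coral is rgb(255, 127, 80).
63% tone:
  R: 255 + 0.63×(128−255) = 255 − 80.01 = 174.99 → 175
  G: 127 + 0.63 = 127.63 → 128
  B: 80 + 30.24 = 110.24 → 110
  → #AF806E
64% tint:
  R: 255 + 0.64×(255−255) = 255 + 0 = 255 → 255
  G: 127 + 81.92 = 208.92 → 209
  B: 80 + 112 = 192 → 192
  → #FFD1C0

#AF806E, #FFD1C0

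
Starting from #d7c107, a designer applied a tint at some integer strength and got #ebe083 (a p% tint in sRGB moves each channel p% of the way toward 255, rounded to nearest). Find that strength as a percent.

#d7c107 is rgb(215, 193, 7); #ebe083 is rgb(235, 224, 131).
On the B channel (widest range): 131 ≈ 7 + (p/100)(255 − 7), so p ≈ 100×(131 − 7)/(255 − 7) = 12400/248 = 50.00.
p = 50 reproduces all three channels after rounding.

50%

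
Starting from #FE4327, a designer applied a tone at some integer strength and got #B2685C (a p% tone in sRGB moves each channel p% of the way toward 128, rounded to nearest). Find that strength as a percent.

60%

#FE4327 is rgb(254, 67, 39); #B2685C is rgb(178, 104, 92).
On the R channel (widest range): 178 ≈ 254 + (p/100)(128 − 254), so p ≈ 100×(178 − 254)/(128 − 254) = -7600/-126 = 60.32.
p = 60 reproduces all three channels after rounding.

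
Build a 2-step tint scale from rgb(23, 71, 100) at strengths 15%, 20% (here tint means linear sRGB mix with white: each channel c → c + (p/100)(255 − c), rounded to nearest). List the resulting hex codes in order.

15%: (23 + 34.8 = 57.8→58, 71 + 27.6 = 98.6→99, 100 + 23.25 = 123.25→123) → #3A637B
20%: (23 + 46.4 = 69.4→69, 71 + 36.8 = 107.8→108, 100 + 31 = 131→131) → #456C83

#3A637B, #456C83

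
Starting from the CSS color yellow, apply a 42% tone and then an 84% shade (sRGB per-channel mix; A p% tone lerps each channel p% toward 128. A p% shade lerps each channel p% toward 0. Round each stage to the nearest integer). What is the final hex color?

CSS yellow is rgb(255, 255, 0).
A 42% tone moves each channel 42% toward 128:
  R: 255 − 53.34 = 201.66 → 202
  G: 255 − 53.34 = 201.66 → 202
  B: 0 + 0.42×(128−0) = 0 + 53.76 = 53.76 → 54
After the tone: rgb(202, 202, 54) = #CACA36.
Per channel, c → c + 0.84(0 − c):
  R: 202 + 0.84×(0−202) = 202 − 169.68 = 32.32 → 32
  G: 202 − 169.68 = 32.32 → 32
  B: 54 + 0.84×(0−54) = 54 − 45.36 = 8.64 → 9
rgb(32, 32, 9) = #202009.

#202009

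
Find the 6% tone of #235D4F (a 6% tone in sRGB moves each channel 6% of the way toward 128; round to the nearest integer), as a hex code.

#295F52

#235D4F is rgb(35, 93, 79).
Per channel, c → c + 0.06(128 − c):
  R: 35 + 0.06×(128−35) = 35 + 5.58 = 40.58 → 41
  G: 93 + 0.06×(128−93) = 93 + 2.1 = 95.1 → 95
  B: 79 + 0.06×(128−79) = 79 + 2.94 = 81.94 → 82
rgb(41, 95, 82) = #295F52.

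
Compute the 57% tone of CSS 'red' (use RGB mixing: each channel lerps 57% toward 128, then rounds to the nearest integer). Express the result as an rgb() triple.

CSS red is rgb(255, 0, 0).
Per channel, c → c + 0.57(128 − c):
  R: 255 + 0.57×(128−255) = 255 − 72.39 = 182.61 → 183
  G: 0 + 0.57×(128−0) = 0 + 72.96 = 72.96 → 73
  B: 0 + 0.57×(128−0) = 0 + 72.96 = 72.96 → 73

rgb(183, 73, 73)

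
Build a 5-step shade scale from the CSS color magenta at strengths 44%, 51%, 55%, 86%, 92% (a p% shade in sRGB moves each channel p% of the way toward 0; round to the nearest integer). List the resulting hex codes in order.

CSS magenta is rgb(255, 0, 255).
44%: (255 − 112.2 = 142.8→143, 0→0, 255 − 112.2 = 142.8→143) → #8F008F
51%: (255 − 130.05 = 124.95→125, 0→0, 255 − 130.05 = 124.95→125) → #7D007D
55%: (255 − 140.25 = 114.75→115, 0→0, 255 − 140.25 = 114.75→115) → #730073
86%: (255 − 219.3 = 35.7→36, 0→0, 255 − 219.3 = 35.7→36) → #240024
92%: (255 − 234.6 = 20.4→20, 0→0, 255 − 234.6 = 20.4→20) → #140014

#8F008F, #7D007D, #730073, #240024, #140014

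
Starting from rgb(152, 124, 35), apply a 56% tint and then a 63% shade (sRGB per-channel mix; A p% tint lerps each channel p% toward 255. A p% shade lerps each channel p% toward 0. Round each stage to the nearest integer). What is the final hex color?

Lerp each channel 56% toward 255:
  R: 152 + 0.56×(255−152) = 152 + 57.68 = 209.68 → 210
  G: 124 + 0.56×(255−124) = 124 + 73.36 = 197.36 → 197
  B: 35 + 123.2 = 158.2 → 158
After the tint: rgb(210, 197, 158) = #D2C59E.
A 63% shade moves each channel 63% toward 0:
  R: 210 + 0.63×(0−210) = 210 − 132.3 = 77.7 → 78
  G: 197 + 0.63×(0−197) = 197 − 124.11 = 72.89 → 73
  B: 158 + 0.63×(0−158) = 158 − 99.54 = 58.46 → 58
rgb(78, 73, 58) = #4E493A.

#4E493A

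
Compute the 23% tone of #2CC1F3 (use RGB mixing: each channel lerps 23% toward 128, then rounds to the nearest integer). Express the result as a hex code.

#3FB2D9

#2CC1F3 is rgb(44, 193, 243).
A 23% tone moves each channel 23% toward 128:
  R: 44 + 19.32 = 63.32 → 63
  G: 193 + 0.23×(128−193) = 193 − 14.95 = 178.05 → 178
  B: 243 − 26.45 = 216.55 → 217
rgb(63, 178, 217) = #3FB2D9.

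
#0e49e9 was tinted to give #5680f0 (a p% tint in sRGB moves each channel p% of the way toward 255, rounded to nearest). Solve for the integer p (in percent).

30%

#0e49e9 is rgb(14, 73, 233); #5680f0 is rgb(86, 128, 240).
On the R channel (widest range): 86 ≈ 14 + (p/100)(255 − 14), so p ≈ 100×(86 − 14)/(255 − 14) = 7200/241 = 29.88.
p = 30 reproduces all three channels after rounding.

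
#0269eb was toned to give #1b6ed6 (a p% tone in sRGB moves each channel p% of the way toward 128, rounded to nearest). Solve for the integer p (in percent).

#0269eb is rgb(2, 105, 235); #1b6ed6 is rgb(27, 110, 214).
On the R channel (widest range): 27 ≈ 2 + (p/100)(128 − 2), so p ≈ 100×(27 − 2)/(128 − 2) = 2500/126 = 19.84.
p = 20 reproduces all three channels after rounding.

20%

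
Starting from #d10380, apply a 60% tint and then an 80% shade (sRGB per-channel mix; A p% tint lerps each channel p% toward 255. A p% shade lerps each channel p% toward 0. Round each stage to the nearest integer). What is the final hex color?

#2f1f29

#d10380 is rgb(209, 3, 128).
Lerp each channel 60% toward 255:
  R: 209 + 0.6×(255−209) = 209 + 27.6 = 236.6 → 237
  G: 3 + 151.2 = 154.2 → 154
  B: 128 + 0.6×(255−128) = 128 + 76.2 = 204.2 → 204
After the tint: rgb(237, 154, 204) = #ed9acc.
An 80% shade moves each channel 80% toward 0:
  R: 237 − 189.6 = 47.4 → 47
  G: 154 + 0.8×(0−154) = 154 − 123.2 = 30.8 → 31
  B: 204 + 0.8×(0−204) = 204 − 163.2 = 40.8 → 41
rgb(47, 31, 41) = #2f1f29.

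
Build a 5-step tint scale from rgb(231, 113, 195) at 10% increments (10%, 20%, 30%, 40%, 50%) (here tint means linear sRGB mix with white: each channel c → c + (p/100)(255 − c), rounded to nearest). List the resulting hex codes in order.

#E97FC9, #EC8DCF, #EE9CD5, #F1AADB, #F3B8E1

10%: (231 + 2.4 = 233.4→233, 113 + 14.2 = 127.2→127, 195 + 6 = 201→201) → #E97FC9
20%: (231 + 4.8 = 235.8→236, 113 + 28.4 = 141.4→141, 195 + 12 = 207→207) → #EC8DCF
30%: (231 + 7.2 = 238.2→238, 113 + 42.6 = 155.6→156, 195 + 18 = 213→213) → #EE9CD5
40%: (231 + 9.6 = 240.6→241, 113 + 56.8 = 169.8→170, 195 + 24 = 219→219) → #F1AADB
50%: (231 + 12 = 243→243, 113 + 71 = 184→184, 195 + 30 = 225→225) → #F3B8E1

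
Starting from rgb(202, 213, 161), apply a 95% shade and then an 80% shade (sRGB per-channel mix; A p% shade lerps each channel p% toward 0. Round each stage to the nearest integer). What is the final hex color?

#020202

Lerp each channel 95% toward 0:
  R: 202 − 191.9 = 10.1 → 10
  G: 213 + 0.95×(0−213) = 213 − 202.35 = 10.65 → 11
  B: 161 − 152.95 = 8.05 → 8
After the shade: rgb(10, 11, 8) = #0A0B08.
Per channel, c → c + 0.8(0 − c):
  R: 10 − 8 = 2 → 2
  G: 11 − 8.8 = 2.2 → 2
  B: 8 + 0.8×(0−8) = 8 − 6.4 = 1.6 → 2
rgb(2, 2, 2) = #020202.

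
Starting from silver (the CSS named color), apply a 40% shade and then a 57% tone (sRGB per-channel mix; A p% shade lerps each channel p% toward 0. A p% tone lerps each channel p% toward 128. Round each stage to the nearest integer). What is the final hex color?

CSS silver is rgb(192, 192, 192).
Per channel, c → c + 0.4(0 − c):
  R: 192 − 76.8 = 115.2 → 115
  G: 192 + 0.4×(0−192) = 192 − 76.8 = 115.2 → 115
  B: 192 + 0.4×(0−192) = 192 − 76.8 = 115.2 → 115
After the shade: rgb(115, 115, 115) = #737373.
A 57% tone moves each channel 57% toward 128:
  R: 115 + 7.41 = 122.41 → 122
  G: 115 + 0.57×(128−115) = 115 + 7.41 = 122.41 → 122
  B: 115 + 7.41 = 122.41 → 122
rgb(122, 122, 122) = #7a7a7a.

#7a7a7a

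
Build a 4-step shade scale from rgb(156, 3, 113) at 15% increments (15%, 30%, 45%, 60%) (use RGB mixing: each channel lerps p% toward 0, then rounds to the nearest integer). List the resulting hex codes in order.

15%: (156 − 23.4 = 132.6→133, 3→3, 113 − 16.95 = 96.05→96) → #850360
30%: (156 − 46.8 = 109.2→109, 3 − 0.9 = 2.1→2, 113 − 33.9 = 79.1→79) → #6D024F
45%: (156 − 70.2 = 85.8→86, 3 − 1.35 = 1.65→2, 113 − 50.85 = 62.15→62) → #56023E
60%: (156 − 93.6 = 62.4→62, 3 − 1.8 = 1.2→1, 113 − 67.8 = 45.2→45) → #3E012D

#850360, #6D024F, #56023E, #3E012D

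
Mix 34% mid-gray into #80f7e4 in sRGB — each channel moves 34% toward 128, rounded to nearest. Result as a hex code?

#80cfc2

#80f7e4 is rgb(128, 247, 228).
Lerp each channel 34% toward 128:
  R: 128 + 0.34×(128−128) = 128 + 0 = 128 → 128
  G: 247 + 0.34×(128−247) = 247 − 40.46 = 206.54 → 207
  B: 228 − 34 = 194 → 194
rgb(128, 207, 194) = #80cfc2.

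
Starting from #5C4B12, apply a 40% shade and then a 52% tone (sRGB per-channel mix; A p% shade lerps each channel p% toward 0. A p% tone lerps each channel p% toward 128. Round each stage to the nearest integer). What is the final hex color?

#5D5848

#5C4B12 is rgb(92, 75, 18).
Per channel, c → c + 0.4(0 − c):
  R: 92 + 0.4×(0−92) = 92 − 36.8 = 55.2 → 55
  G: 75 + 0.4×(0−75) = 75 − 30 = 45 → 45
  B: 18 + 0.4×(0−18) = 18 − 7.2 = 10.8 → 11
After the shade: rgb(55, 45, 11) = #372D0B.
A 52% tone moves each channel 52% toward 128:
  R: 55 + 0.52×(128−55) = 55 + 37.96 = 92.96 → 93
  G: 45 + 0.52×(128−45) = 45 + 43.16 = 88.16 → 88
  B: 11 + 60.84 = 71.84 → 72
rgb(93, 88, 72) = #5D5848.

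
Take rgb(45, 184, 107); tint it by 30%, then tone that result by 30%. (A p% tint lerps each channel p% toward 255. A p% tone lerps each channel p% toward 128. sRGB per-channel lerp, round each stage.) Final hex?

Per channel, c → c + 0.3(255 − c):
  R: 45 + 63 = 108 → 108
  G: 184 + 21.3 = 205.3 → 205
  B: 107 + 0.3×(255−107) = 107 + 44.4 = 151.4 → 151
After the tint: rgb(108, 205, 151) = #6CCD97.
Lerp each channel 30% toward 128:
  R: 108 + 0.3×(128−108) = 108 + 6 = 114 → 114
  G: 205 + 0.3×(128−205) = 205 − 23.1 = 181.9 → 182
  B: 151 + 0.3×(128−151) = 151 − 6.9 = 144.1 → 144
rgb(114, 182, 144) = #72B690.

#72B690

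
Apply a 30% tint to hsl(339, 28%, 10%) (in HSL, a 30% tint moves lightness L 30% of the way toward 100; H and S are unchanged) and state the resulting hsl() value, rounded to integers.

hsl(339, 28%, 37%)

L moves 30% from 10 toward 100: 10 + 27 = 37 → 37.
H and S are unchanged.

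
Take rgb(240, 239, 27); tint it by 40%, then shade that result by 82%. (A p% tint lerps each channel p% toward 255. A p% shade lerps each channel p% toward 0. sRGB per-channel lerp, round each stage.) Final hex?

Per channel, c → c + 0.4(255 − c):
  R: 240 + 6 = 246 → 246
  G: 239 + 6.4 = 245.4 → 245
  B: 27 + 0.4×(255−27) = 27 + 91.2 = 118.2 → 118
After the tint: rgb(246, 245, 118) = #F6F576.
An 82% shade moves each channel 82% toward 0:
  R: 246 + 0.82×(0−246) = 246 − 201.72 = 44.28 → 44
  G: 245 + 0.82×(0−245) = 245 − 200.9 = 44.1 → 44
  B: 118 + 0.82×(0−118) = 118 − 96.76 = 21.24 → 21
rgb(44, 44, 21) = #2C2C15.

#2C2C15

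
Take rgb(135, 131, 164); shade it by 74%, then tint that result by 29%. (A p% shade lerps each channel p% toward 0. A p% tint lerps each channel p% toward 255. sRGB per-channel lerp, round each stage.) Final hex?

A 74% shade moves each channel 74% toward 0:
  R: 135 + 0.74×(0−135) = 135 − 99.9 = 35.1 → 35
  G: 131 + 0.74×(0−131) = 131 − 96.94 = 34.06 → 34
  B: 164 + 0.74×(0−164) = 164 − 121.36 = 42.64 → 43
After the shade: rgb(35, 34, 43) = #23222b.
Lerp each channel 29% toward 255:
  R: 35 + 0.29×(255−35) = 35 + 63.8 = 98.8 → 99
  G: 34 + 64.09 = 98.09 → 98
  B: 43 + 61.48 = 104.48 → 104
rgb(99, 98, 104) = #636268.

#636268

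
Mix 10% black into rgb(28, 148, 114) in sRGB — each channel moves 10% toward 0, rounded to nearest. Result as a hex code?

#198567

Per channel, c → c + 0.1(0 − c):
  R: 28 + 0.1×(0−28) = 28 − 2.8 = 25.2 → 25
  G: 148 + 0.1×(0−148) = 148 − 14.8 = 133.2 → 133
  B: 114 − 11.4 = 102.6 → 103
rgb(25, 133, 103) = #198567.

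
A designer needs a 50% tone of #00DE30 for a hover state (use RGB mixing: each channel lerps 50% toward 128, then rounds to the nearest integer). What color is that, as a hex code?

#00DE30 is rgb(0, 222, 48).
Per channel, c → c + 0.5(128 − c):
  R: 0 + 64 = 64 → 64
  G: 222 + 0.5×(128−222) = 222 − 47 = 175 → 175
  B: 48 + 40 = 88 → 88
rgb(64, 175, 88) = #40AF58.

#40AF58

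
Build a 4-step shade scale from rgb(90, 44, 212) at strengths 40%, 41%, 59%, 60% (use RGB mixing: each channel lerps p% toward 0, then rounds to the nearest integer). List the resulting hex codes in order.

40%: (90 − 36 = 54→54, 44 − 17.6 = 26.4→26, 212 − 84.8 = 127.2→127) → #361a7f
41%: (90 − 36.9 = 53.1→53, 44 − 18.04 = 25.96→26, 212 − 86.92 = 125.08→125) → #351a7d
59%: (90 − 53.1 = 36.9→37, 44 − 25.96 = 18.04→18, 212 − 125.08 = 86.92→87) → #251257
60%: (90 − 54 = 36→36, 44 − 26.4 = 17.6→18, 212 − 127.2 = 84.8→85) → #241255

#361a7f, #351a7d, #251257, #241255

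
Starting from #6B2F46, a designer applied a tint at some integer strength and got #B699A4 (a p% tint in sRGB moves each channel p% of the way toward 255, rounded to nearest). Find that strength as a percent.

#6B2F46 is rgb(107, 47, 70); #B699A4 is rgb(182, 153, 164).
On the G channel (widest range): 153 ≈ 47 + (p/100)(255 − 47), so p ≈ 100×(153 − 47)/(255 − 47) = 10600/208 = 50.96.
p = 51 reproduces all three channels after rounding.

51%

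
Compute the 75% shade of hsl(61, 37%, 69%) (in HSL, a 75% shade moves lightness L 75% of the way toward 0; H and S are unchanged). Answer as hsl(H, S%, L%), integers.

L moves 75% from 69 toward 0: 69 − 51.75 = 17.25 → 17.
H and S are unchanged.

hsl(61, 37%, 17%)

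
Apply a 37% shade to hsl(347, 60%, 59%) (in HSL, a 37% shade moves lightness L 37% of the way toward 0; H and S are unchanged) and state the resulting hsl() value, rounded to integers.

L moves 37% from 59 toward 0: 59 − 21.83 = 37.17 → 37.
H and S are unchanged.

hsl(347, 60%, 37%)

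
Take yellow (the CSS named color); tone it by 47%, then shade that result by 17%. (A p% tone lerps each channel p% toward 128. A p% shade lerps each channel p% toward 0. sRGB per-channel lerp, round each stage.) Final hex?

#A2A232

CSS yellow is rgb(255, 255, 0).
Lerp each channel 47% toward 128:
  R: 255 + 0.47×(128−255) = 255 − 59.69 = 195.31 → 195
  G: 255 + 0.47×(128−255) = 255 − 59.69 = 195.31 → 195
  B: 0 + 0.47×(128−0) = 0 + 60.16 = 60.16 → 60
After the tone: rgb(195, 195, 60) = #C3C33C.
A 17% shade moves each channel 17% toward 0:
  R: 195 + 0.17×(0−195) = 195 − 33.15 = 161.85 → 162
  G: 195 − 33.15 = 161.85 → 162
  B: 60 − 10.2 = 49.8 → 50
rgb(162, 162, 50) = #A2A232.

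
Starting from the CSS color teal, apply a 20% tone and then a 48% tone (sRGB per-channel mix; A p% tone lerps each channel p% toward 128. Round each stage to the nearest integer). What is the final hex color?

CSS teal is rgb(0, 128, 128).
A 20% tone moves each channel 20% toward 128:
  R: 0 + 0.2×(128−0) = 0 + 25.6 = 25.6 → 26
  G: 128 + 0.2×(128−128) = 128 + 0 = 128 → 128
  B: 128 + 0 = 128 → 128
After the tone: rgb(26, 128, 128) = #1a8080.
Per channel, c → c + 0.48(128 − c):
  R: 26 + 48.96 = 74.96 → 75
  G: 128 + 0.48×(128−128) = 128 + 0 = 128 → 128
  B: 128 + 0.48×(128−128) = 128 + 0 = 128 → 128
rgb(75, 128, 128) = #4b8080.

#4b8080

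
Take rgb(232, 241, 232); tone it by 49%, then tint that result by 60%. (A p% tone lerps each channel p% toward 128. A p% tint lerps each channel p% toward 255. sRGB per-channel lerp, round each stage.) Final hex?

#E1E3E1

Lerp each channel 49% toward 128:
  R: 232 + 0.49×(128−232) = 232 − 50.96 = 181.04 → 181
  G: 241 + 0.49×(128−241) = 241 − 55.37 = 185.63 → 186
  B: 232 − 50.96 = 181.04 → 181
After the tone: rgb(181, 186, 181) = #B5BAB5.
Lerp each channel 60% toward 255:
  R: 181 + 0.6×(255−181) = 181 + 44.4 = 225.4 → 225
  G: 186 + 41.4 = 227.4 → 227
  B: 181 + 0.6×(255−181) = 181 + 44.4 = 225.4 → 225
rgb(225, 227, 225) = #E1E3E1.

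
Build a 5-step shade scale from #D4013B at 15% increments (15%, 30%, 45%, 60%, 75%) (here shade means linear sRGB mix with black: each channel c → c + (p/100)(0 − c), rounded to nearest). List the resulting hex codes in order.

#D4013B is rgb(212, 1, 59).
15%: (212 − 31.8 = 180.2→180, 1→1, 59 − 8.85 = 50.15→50) → #B40132
30%: (212 − 63.6 = 148.4→148, 1→1, 59 − 17.7 = 41.3→41) → #940129
45%: (212 − 95.4 = 116.6→117, 1→1, 59 − 26.55 = 32.45→32) → #750120
60%: (212 − 127.2 = 84.8→85, 1 − 0.6 = 0.4→0, 59 − 35.4 = 23.6→24) → #550018
75%: (212 − 159 = 53→53, 1 − 0.75 = 0.25→0, 59 − 44.25 = 14.75→15) → #35000F

#B40132, #940129, #750120, #550018, #35000F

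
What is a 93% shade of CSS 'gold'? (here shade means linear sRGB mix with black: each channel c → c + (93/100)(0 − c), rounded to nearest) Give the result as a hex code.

#120F00

CSS gold is rgb(255, 215, 0).
Lerp each channel 93% toward 0:
  R: 255 + 0.93×(0−255) = 255 − 237.15 = 17.85 → 18
  G: 215 − 199.95 = 15.05 → 15
  B: 0 + 0.93×(0−0) = 0 + 0 = 0 → 0
rgb(18, 15, 0) = #120F00.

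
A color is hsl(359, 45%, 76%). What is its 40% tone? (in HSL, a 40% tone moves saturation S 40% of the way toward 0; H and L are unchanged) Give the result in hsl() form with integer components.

hsl(359, 27%, 76%)

S moves 40% from 45 toward 0: 45 − 18 = 27 → 27.
H and L are unchanged.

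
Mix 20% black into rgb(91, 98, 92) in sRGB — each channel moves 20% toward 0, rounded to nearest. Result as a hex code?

Per channel, c → c + 0.2(0 − c):
  R: 91 + 0.2×(0−91) = 91 − 18.2 = 72.8 → 73
  G: 98 + 0.2×(0−98) = 98 − 19.6 = 78.4 → 78
  B: 92 + 0.2×(0−92) = 92 − 18.4 = 73.6 → 74
rgb(73, 78, 74) = #494E4A.

#494E4A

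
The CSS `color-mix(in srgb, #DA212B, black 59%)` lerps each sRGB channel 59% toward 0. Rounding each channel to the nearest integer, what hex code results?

#DA212B is rgb(218, 33, 43).
Per channel, c → c + 0.59(0 − c):
  R: 218 − 128.62 = 89.38 → 89
  G: 33 − 19.47 = 13.53 → 14
  B: 43 − 25.37 = 17.63 → 18
rgb(89, 14, 18) = #590E12.

#590E12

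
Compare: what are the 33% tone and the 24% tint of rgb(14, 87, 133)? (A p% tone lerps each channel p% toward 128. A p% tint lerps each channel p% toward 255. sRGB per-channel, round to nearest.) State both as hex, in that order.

33% tone:
  R: 14 + 0.33×(128−14) = 14 + 37.62 = 51.62 → 52
  G: 87 + 13.53 = 100.53 → 101
  B: 133 + 0.33×(128−133) = 133 − 1.65 = 131.35 → 131
  → #346583
24% tint:
  R: 14 + 0.24×(255−14) = 14 + 57.84 = 71.84 → 72
  G: 87 + 0.24×(255−87) = 87 + 40.32 = 127.32 → 127
  B: 133 + 0.24×(255−133) = 133 + 29.28 = 162.28 → 162
  → #487FA2

#346583, #487FA2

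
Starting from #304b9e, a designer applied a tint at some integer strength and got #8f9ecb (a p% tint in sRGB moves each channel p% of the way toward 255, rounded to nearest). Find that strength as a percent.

46%

#304b9e is rgb(48, 75, 158); #8f9ecb is rgb(143, 158, 203).
On the R channel (widest range): 143 ≈ 48 + (p/100)(255 − 48), so p ≈ 100×(143 − 48)/(255 − 48) = 9500/207 = 45.89.
p = 46 reproduces all three channels after rounding.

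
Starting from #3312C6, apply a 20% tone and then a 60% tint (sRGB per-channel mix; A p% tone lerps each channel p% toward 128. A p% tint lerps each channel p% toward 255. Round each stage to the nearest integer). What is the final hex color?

#3312C6 is rgb(51, 18, 198).
A 20% tone moves each channel 20% toward 128:
  R: 51 + 15.4 = 66.4 → 66
  G: 18 + 0.2×(128−18) = 18 + 22 = 40 → 40
  B: 198 − 14 = 184 → 184
After the tone: rgb(66, 40, 184) = #4228B8.
Lerp each channel 60% toward 255:
  R: 66 + 0.6×(255−66) = 66 + 113.4 = 179.4 → 179
  G: 40 + 129 = 169 → 169
  B: 184 + 42.6 = 226.6 → 227
rgb(179, 169, 227) = #B3A9E3.

#B3A9E3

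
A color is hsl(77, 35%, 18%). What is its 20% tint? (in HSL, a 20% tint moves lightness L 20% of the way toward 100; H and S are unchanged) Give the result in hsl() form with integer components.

hsl(77, 35%, 34%)

L moves 20% from 18 toward 100: 18 + 16.4 = 34.4 → 34.
H and S are unchanged.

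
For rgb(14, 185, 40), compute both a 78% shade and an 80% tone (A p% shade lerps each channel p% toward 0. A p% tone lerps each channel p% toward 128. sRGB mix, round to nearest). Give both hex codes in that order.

78% shade:
  R: 14 − 10.92 = 3.08 → 3
  G: 185 + 0.78×(0−185) = 185 − 144.3 = 40.7 → 41
  B: 40 + 0.78×(0−40) = 40 − 31.2 = 8.8 → 9
  → #032909
80% tone:
  R: 14 + 91.2 = 105.2 → 105
  G: 185 + 0.8×(128−185) = 185 − 45.6 = 139.4 → 139
  B: 40 + 0.8×(128−40) = 40 + 70.4 = 110.4 → 110
  → #698b6e

#032909, #698b6e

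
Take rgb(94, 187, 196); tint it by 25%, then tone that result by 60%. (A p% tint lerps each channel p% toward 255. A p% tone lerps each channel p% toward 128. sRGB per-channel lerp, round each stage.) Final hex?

Per channel, c → c + 0.25(255 − c):
  R: 94 + 0.25×(255−94) = 94 + 40.25 = 134.25 → 134
  G: 187 + 17 = 204 → 204
  B: 196 + 14.75 = 210.75 → 211
After the tint: rgb(134, 204, 211) = #86ccd3.
Per channel, c → c + 0.6(128 − c):
  R: 134 + 0.6×(128−134) = 134 − 3.6 = 130.4 → 130
  G: 204 + 0.6×(128−204) = 204 − 45.6 = 158.4 → 158
  B: 211 + 0.6×(128−211) = 211 − 49.8 = 161.2 → 161
rgb(130, 158, 161) = #829ea1.

#829ea1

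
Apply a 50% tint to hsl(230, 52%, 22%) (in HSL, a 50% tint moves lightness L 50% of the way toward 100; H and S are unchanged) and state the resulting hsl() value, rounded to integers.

L moves 50% from 22 toward 100: 22 + 39 = 61 → 61.
H and S are unchanged.

hsl(230, 52%, 61%)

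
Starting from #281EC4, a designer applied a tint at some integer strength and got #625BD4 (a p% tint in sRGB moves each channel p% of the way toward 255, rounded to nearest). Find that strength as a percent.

27%

#281EC4 is rgb(40, 30, 196); #625BD4 is rgb(98, 91, 212).
On the G channel (widest range): 91 ≈ 30 + (p/100)(255 − 30), so p ≈ 100×(91 − 30)/(255 − 30) = 6100/225 = 27.11.
p = 27 reproduces all three channels after rounding.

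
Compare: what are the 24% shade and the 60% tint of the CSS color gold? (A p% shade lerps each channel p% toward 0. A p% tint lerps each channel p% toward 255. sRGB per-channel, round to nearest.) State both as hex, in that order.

CSS gold is rgb(255, 215, 0).
24% shade:
  R: 255 + 0.24×(0−255) = 255 − 61.2 = 193.8 → 194
  G: 215 − 51.6 = 163.4 → 163
  B: 0 + 0.24×(0−0) = 0 + 0 = 0 → 0
  → #C2A300
60% tint:
  R: 255 + 0 = 255 → 255
  G: 215 + 24 = 239 → 239
  B: 0 + 0.6×(255−0) = 0 + 153 = 153 → 153
  → #FFEF99

#C2A300, #FFEF99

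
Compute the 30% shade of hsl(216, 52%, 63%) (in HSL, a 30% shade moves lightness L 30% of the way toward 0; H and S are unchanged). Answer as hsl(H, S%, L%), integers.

hsl(216, 52%, 44%)

L moves 30% from 63 toward 0: 63 − 18.9 = 44.1 → 44.
H and S are unchanged.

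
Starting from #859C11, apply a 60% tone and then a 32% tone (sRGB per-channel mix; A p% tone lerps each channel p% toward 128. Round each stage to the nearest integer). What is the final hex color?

#859C11 is rgb(133, 156, 17).
Per channel, c → c + 0.6(128 − c):
  R: 133 − 3 = 130 → 130
  G: 156 − 16.8 = 139.2 → 139
  B: 17 + 0.6×(128−17) = 17 + 66.6 = 83.6 → 84
After the tone: rgb(130, 139, 84) = #828B54.
Per channel, c → c + 0.32(128 − c):
  R: 130 − 0.64 = 129.36 → 129
  G: 139 + 0.32×(128−139) = 139 − 3.52 = 135.48 → 135
  B: 84 + 14.08 = 98.08 → 98
rgb(129, 135, 98) = #818762.

#818762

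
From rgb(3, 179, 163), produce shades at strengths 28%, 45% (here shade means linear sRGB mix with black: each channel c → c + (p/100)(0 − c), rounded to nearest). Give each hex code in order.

#028175, #02625A

28%: (3 − 0.84 = 2.16→2, 179 − 50.12 = 128.88→129, 163 − 45.64 = 117.36→117) → #028175
45%: (3 − 1.35 = 1.65→2, 179 − 80.55 = 98.45→98, 163 − 73.35 = 89.65→90) → #02625A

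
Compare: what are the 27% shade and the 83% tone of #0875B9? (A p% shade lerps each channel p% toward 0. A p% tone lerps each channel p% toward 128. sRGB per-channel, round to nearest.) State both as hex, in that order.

#0875B9 is rgb(8, 117, 185).
27% shade:
  R: 8 − 2.16 = 5.84 → 6
  G: 117 + 0.27×(0−117) = 117 − 31.59 = 85.41 → 85
  B: 185 + 0.27×(0−185) = 185 − 49.95 = 135.05 → 135
  → #065587
83% tone:
  R: 8 + 0.83×(128−8) = 8 + 99.6 = 107.6 → 108
  G: 117 + 0.83×(128−117) = 117 + 9.13 = 126.13 → 126
  B: 185 − 47.31 = 137.69 → 138
  → #6C7E8A

#065587, #6C7E8A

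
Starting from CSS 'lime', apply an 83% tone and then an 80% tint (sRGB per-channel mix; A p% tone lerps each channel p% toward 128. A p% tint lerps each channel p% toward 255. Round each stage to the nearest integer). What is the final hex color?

CSS lime is rgb(0, 255, 0).
Per channel, c → c + 0.83(128 − c):
  R: 0 + 0.83×(128−0) = 0 + 106.24 = 106.24 → 106
  G: 255 + 0.83×(128−255) = 255 − 105.41 = 149.59 → 150
  B: 0 + 106.24 = 106.24 → 106
After the tone: rgb(106, 150, 106) = #6A966A.
Per channel, c → c + 0.8(255 − c):
  R: 106 + 119.2 = 225.2 → 225
  G: 150 + 84 = 234 → 234
  B: 106 + 0.8×(255−106) = 106 + 119.2 = 225.2 → 225
rgb(225, 234, 225) = #E1EAE1.

#E1EAE1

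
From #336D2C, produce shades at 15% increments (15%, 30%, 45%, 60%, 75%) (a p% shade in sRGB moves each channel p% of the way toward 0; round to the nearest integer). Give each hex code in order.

#2B5D25, #244C1F, #1C3C18, #142C12, #0D1B0B

#336D2C is rgb(51, 109, 44).
15%: (51 − 7.65 = 43.35→43, 109 − 16.35 = 92.65→93, 44 − 6.6 = 37.4→37) → #2B5D25
30%: (51 − 15.3 = 35.7→36, 109 − 32.7 = 76.3→76, 44 − 13.2 = 30.8→31) → #244C1F
45%: (51 − 22.95 = 28.05→28, 109 − 49.05 = 59.95→60, 44 − 19.8 = 24.2→24) → #1C3C18
60%: (51 − 30.6 = 20.4→20, 109 − 65.4 = 43.6→44, 44 − 26.4 = 17.6→18) → #142C12
75%: (51 − 38.25 = 12.75→13, 109 − 81.75 = 27.25→27, 44 − 33 = 11→11) → #0D1B0B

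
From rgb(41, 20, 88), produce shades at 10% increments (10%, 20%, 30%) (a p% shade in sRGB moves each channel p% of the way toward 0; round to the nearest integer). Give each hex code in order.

10%: (41 − 4.1 = 36.9→37, 20 − 2 = 18→18, 88 − 8.8 = 79.2→79) → #25124f
20%: (41 − 8.2 = 32.8→33, 20 − 4 = 16→16, 88 − 17.6 = 70.4→70) → #211046
30%: (41 − 12.3 = 28.7→29, 20 − 6 = 14→14, 88 − 26.4 = 61.6→62) → #1d0e3e

#25124f, #211046, #1d0e3e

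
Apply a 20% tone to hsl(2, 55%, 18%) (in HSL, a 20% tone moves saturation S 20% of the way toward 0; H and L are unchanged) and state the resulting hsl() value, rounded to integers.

S moves 20% from 55 toward 0: 55 − 11 = 44 → 44.
H and L are unchanged.

hsl(2, 44%, 18%)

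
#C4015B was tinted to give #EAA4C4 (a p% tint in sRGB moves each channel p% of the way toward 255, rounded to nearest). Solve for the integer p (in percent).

64%

#C4015B is rgb(196, 1, 91); #EAA4C4 is rgb(234, 164, 196).
On the G channel (widest range): 164 ≈ 1 + (p/100)(255 − 1), so p ≈ 100×(164 − 1)/(255 − 1) = 16300/254 = 64.17.
p = 64 reproduces all three channels after rounding.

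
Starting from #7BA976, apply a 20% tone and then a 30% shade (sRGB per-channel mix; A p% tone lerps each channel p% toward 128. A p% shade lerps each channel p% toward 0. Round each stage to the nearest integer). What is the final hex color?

#7BA976 is rgb(123, 169, 118).
Lerp each channel 20% toward 128:
  R: 123 + 1 = 124 → 124
  G: 169 − 8.2 = 160.8 → 161
  B: 118 + 0.2×(128−118) = 118 + 2 = 120 → 120
After the tone: rgb(124, 161, 120) = #7CA178.
Lerp each channel 30% toward 0:
  R: 124 + 0.3×(0−124) = 124 − 37.2 = 86.8 → 87
  G: 161 − 48.3 = 112.7 → 113
  B: 120 + 0.3×(0−120) = 120 − 36 = 84 → 84
rgb(87, 113, 84) = #577154.

#577154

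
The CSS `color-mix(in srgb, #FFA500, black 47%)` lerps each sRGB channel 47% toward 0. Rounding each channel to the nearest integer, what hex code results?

#875700

#FFA500 is rgb(255, 165, 0).
A 47% shade moves each channel 47% toward 0:
  R: 255 + 0.47×(0−255) = 255 − 119.85 = 135.15 → 135
  G: 165 − 77.55 = 87.45 → 87
  B: 0 + 0.47×(0−0) = 0 + 0 = 0 → 0
rgb(135, 87, 0) = #875700.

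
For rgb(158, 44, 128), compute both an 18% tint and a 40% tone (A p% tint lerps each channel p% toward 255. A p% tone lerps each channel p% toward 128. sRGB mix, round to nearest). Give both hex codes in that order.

#AF5297, #924E80

18% tint:
  R: 158 + 0.18×(255−158) = 158 + 17.46 = 175.46 → 175
  G: 44 + 37.98 = 81.98 → 82
  B: 128 + 22.86 = 150.86 → 151
  → #AF5297
40% tone:
  R: 158 − 12 = 146 → 146
  G: 44 + 0.4×(128−44) = 44 + 33.6 = 77.6 → 78
  B: 128 + 0 = 128 → 128
  → #924E80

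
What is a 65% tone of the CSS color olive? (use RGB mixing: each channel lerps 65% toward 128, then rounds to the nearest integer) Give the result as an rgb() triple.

CSS olive is rgb(128, 128, 0).
Lerp each channel 65% toward 128:
  R: 128 + 0 = 128 → 128
  G: 128 + 0.65×(128−128) = 128 + 0 = 128 → 128
  B: 0 + 0.65×(128−0) = 0 + 83.2 = 83.2 → 83

rgb(128, 128, 83)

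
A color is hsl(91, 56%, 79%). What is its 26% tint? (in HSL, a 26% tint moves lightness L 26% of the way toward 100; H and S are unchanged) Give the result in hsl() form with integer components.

hsl(91, 56%, 84%)

L moves 26% from 79 toward 100: 79 + 5.46 = 84.46 → 84.
H and S are unchanged.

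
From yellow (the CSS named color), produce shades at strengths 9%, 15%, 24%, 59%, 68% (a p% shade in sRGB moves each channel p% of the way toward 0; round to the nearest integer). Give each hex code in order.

#e8e800, #d9d900, #c2c200, #696900, #525200

CSS yellow is rgb(255, 255, 0).
9%: (255 − 22.95 = 232.05→232, 255 − 22.95 = 232.05→232, 0→0) → #e8e800
15%: (255 − 38.25 = 216.75→217, 255 − 38.25 = 216.75→217, 0→0) → #d9d900
24%: (255 − 61.2 = 193.8→194, 255 − 61.2 = 193.8→194, 0→0) → #c2c200
59%: (255 − 150.45 = 104.55→105, 255 − 150.45 = 104.55→105, 0→0) → #696900
68%: (255 − 173.4 = 81.6→82, 255 − 173.4 = 81.6→82, 0→0) → #525200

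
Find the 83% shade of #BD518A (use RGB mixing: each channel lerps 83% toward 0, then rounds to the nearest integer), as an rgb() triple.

rgb(32, 14, 23)

#BD518A is rgb(189, 81, 138).
An 83% shade moves each channel 83% toward 0:
  R: 189 + 0.83×(0−189) = 189 − 156.87 = 32.13 → 32
  G: 81 − 67.23 = 13.77 → 14
  B: 138 + 0.83×(0−138) = 138 − 114.54 = 23.46 → 23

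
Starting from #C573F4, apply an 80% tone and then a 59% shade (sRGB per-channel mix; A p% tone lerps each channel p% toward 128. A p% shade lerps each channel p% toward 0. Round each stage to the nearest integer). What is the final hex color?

#C573F4 is rgb(197, 115, 244).
Lerp each channel 80% toward 128:
  R: 197 + 0.8×(128−197) = 197 − 55.2 = 141.8 → 142
  G: 115 + 10.4 = 125.4 → 125
  B: 244 − 92.8 = 151.2 → 151
After the tone: rgb(142, 125, 151) = #8E7D97.
Lerp each channel 59% toward 0:
  R: 142 + 0.59×(0−142) = 142 − 83.78 = 58.22 → 58
  G: 125 − 73.75 = 51.25 → 51
  B: 151 − 89.09 = 61.91 → 62
rgb(58, 51, 62) = #3A333E.

#3A333E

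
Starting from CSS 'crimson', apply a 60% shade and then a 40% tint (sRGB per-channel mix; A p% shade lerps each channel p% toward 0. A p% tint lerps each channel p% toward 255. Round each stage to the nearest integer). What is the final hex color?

#9B6B74

CSS crimson is rgb(220, 20, 60).
Lerp each channel 60% toward 0:
  R: 220 + 0.6×(0−220) = 220 − 132 = 88 → 88
  G: 20 + 0.6×(0−20) = 20 − 12 = 8 → 8
  B: 60 − 36 = 24 → 24
After the shade: rgb(88, 8, 24) = #580818.
A 40% tint moves each channel 40% toward 255:
  R: 88 + 0.4×(255−88) = 88 + 66.8 = 154.8 → 155
  G: 8 + 98.8 = 106.8 → 107
  B: 24 + 0.4×(255−24) = 24 + 92.4 = 116.4 → 116
rgb(155, 107, 116) = #9B6B74.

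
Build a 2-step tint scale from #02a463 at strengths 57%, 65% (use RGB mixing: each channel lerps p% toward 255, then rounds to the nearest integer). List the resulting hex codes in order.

#92d8bc, #a6dfc8

#02a463 is rgb(2, 164, 99).
57%: (2 + 144.21 = 146.21→146, 164 + 51.87 = 215.87→216, 99 + 88.92 = 187.92→188) → #92d8bc
65%: (2 + 164.45 = 166.45→166, 164 + 59.15 = 223.15→223, 99 + 101.4 = 200.4→200) → #a6dfc8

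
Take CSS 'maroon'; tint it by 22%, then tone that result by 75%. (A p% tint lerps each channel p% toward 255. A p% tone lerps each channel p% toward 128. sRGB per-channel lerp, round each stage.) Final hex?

#876E6E

CSS maroon is rgb(128, 0, 0).
A 22% tint moves each channel 22% toward 255:
  R: 128 + 27.94 = 155.94 → 156
  G: 0 + 0.22×(255−0) = 0 + 56.1 = 56.1 → 56
  B: 0 + 0.22×(255−0) = 0 + 56.1 = 56.1 → 56
After the tint: rgb(156, 56, 56) = #9C3838.
Per channel, c → c + 0.75(128 − c):
  R: 156 + 0.75×(128−156) = 156 − 21 = 135 → 135
  G: 56 + 0.75×(128−56) = 56 + 54 = 110 → 110
  B: 56 + 54 = 110 → 110
rgb(135, 110, 110) = #876E6E.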